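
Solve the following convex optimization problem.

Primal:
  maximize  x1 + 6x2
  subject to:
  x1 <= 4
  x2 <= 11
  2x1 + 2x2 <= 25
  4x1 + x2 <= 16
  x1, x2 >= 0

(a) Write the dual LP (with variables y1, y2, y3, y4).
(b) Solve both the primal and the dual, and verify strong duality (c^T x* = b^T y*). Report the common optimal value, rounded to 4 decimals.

The standard primal-dual pair for 'max c^T x s.t. A x <= b, x >= 0' is:
  Dual:  min b^T y  s.t.  A^T y >= c,  y >= 0.

So the dual LP is:
  minimize  4y1 + 11y2 + 25y3 + 16y4
  subject to:
    y1 + 2y3 + 4y4 >= 1
    y2 + 2y3 + y4 >= 6
    y1, y2, y3, y4 >= 0

Solving the primal: x* = (1.25, 11).
  primal value c^T x* = 67.25.
Solving the dual: y* = (0, 5.75, 0, 0.25).
  dual value b^T y* = 67.25.
Strong duality: c^T x* = b^T y*. Confirmed.

67.25


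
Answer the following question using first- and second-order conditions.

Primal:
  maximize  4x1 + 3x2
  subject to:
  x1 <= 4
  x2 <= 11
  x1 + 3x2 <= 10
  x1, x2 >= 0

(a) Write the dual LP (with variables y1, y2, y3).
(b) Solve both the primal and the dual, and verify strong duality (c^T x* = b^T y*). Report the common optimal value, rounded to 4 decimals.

The standard primal-dual pair for 'max c^T x s.t. A x <= b, x >= 0' is:
  Dual:  min b^T y  s.t.  A^T y >= c,  y >= 0.

So the dual LP is:
  minimize  4y1 + 11y2 + 10y3
  subject to:
    y1 + y3 >= 4
    y2 + 3y3 >= 3
    y1, y2, y3 >= 0

Solving the primal: x* = (4, 2).
  primal value c^T x* = 22.
Solving the dual: y* = (3, 0, 1).
  dual value b^T y* = 22.
Strong duality: c^T x* = b^T y*. Confirmed.

22


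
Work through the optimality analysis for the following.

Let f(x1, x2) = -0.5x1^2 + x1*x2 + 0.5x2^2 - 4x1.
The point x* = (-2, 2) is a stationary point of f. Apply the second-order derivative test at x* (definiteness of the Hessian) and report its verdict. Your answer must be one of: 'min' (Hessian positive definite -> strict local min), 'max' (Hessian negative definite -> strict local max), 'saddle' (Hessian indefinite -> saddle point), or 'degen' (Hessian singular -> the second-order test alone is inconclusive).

Compute the Hessian H = grad^2 f:
  H = [[-1, 1], [1, 1]]
Verify stationarity: grad f(x*) = H x* + g = (0, 0).
Eigenvalues of H: -1.4142, 1.4142.
Eigenvalues have mixed signs, so H is indefinite -> x* is a saddle point.

saddle


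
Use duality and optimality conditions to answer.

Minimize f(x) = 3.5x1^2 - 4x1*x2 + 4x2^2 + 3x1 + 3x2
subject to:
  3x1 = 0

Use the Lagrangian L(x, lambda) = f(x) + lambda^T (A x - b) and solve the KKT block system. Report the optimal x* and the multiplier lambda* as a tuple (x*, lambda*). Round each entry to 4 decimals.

Form the Lagrangian:
  L(x, lambda) = (1/2) x^T Q x + c^T x + lambda^T (A x - b)
Stationarity (grad_x L = 0): Q x + c + A^T lambda = 0.
Primal feasibility: A x = b.

This gives the KKT block system:
  [ Q   A^T ] [ x     ]   [-c ]
  [ A    0  ] [ lambda ] = [ b ]

Solving the linear system:
  x*      = (0, -0.375)
  lambda* = (-1.5)
  f(x*)   = -0.5625

x* = (0, -0.375), lambda* = (-1.5)


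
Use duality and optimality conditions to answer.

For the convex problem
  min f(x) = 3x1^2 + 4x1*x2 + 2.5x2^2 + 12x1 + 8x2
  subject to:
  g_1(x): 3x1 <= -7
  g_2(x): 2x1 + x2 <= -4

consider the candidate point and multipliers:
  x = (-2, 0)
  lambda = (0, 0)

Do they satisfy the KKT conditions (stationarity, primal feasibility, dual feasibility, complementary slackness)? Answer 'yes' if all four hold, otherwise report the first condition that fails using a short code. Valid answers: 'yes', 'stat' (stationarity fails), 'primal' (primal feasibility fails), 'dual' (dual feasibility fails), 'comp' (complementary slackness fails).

Gradient of f: grad f(x) = Q x + c = (0, 0)
Constraint values g_i(x) = a_i^T x - b_i:
  g_1((-2, 0)) = 1
  g_2((-2, 0)) = 0
Stationarity residual: grad f(x) + sum_i lambda_i a_i = (0, 0)
  -> stationarity OK
Primal feasibility (all g_i <= 0): FAILS
Dual feasibility (all lambda_i >= 0): OK
Complementary slackness (lambda_i * g_i(x) = 0 for all i): OK

Verdict: the first failing condition is primal_feasibility -> primal.

primal


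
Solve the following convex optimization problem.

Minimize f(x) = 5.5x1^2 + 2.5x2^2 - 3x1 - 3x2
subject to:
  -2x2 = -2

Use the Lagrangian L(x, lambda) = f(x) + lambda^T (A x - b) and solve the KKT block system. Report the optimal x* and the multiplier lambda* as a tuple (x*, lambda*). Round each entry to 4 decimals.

Form the Lagrangian:
  L(x, lambda) = (1/2) x^T Q x + c^T x + lambda^T (A x - b)
Stationarity (grad_x L = 0): Q x + c + A^T lambda = 0.
Primal feasibility: A x = b.

This gives the KKT block system:
  [ Q   A^T ] [ x     ]   [-c ]
  [ A    0  ] [ lambda ] = [ b ]

Solving the linear system:
  x*      = (0.2727, 1)
  lambda* = (1)
  f(x*)   = -0.9091

x* = (0.2727, 1), lambda* = (1)


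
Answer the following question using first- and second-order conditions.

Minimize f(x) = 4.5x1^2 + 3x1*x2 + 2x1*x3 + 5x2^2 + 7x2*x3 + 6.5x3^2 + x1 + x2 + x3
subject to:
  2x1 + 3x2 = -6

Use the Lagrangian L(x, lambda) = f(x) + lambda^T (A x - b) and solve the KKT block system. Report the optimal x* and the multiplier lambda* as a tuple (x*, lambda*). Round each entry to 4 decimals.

Form the Lagrangian:
  L(x, lambda) = (1/2) x^T Q x + c^T x + lambda^T (A x - b)
Stationarity (grad_x L = 0): Q x + c + A^T lambda = 0.
Primal feasibility: A x = b.

This gives the KKT block system:
  [ Q   A^T ] [ x     ]   [-c ]
  [ A    0  ] [ lambda ] = [ b ]

Solving the linear system:
  x*      = (-0.562, -1.6254, 0.8847)
  lambda* = (3.5821)
  f(x*)   = 10.0951

x* = (-0.562, -1.6254, 0.8847), lambda* = (3.5821)


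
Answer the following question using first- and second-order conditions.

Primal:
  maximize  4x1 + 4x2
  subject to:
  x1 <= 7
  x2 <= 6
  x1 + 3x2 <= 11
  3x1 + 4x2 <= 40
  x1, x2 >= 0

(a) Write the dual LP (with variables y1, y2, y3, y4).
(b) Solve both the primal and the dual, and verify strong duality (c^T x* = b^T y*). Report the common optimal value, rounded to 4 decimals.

The standard primal-dual pair for 'max c^T x s.t. A x <= b, x >= 0' is:
  Dual:  min b^T y  s.t.  A^T y >= c,  y >= 0.

So the dual LP is:
  minimize  7y1 + 6y2 + 11y3 + 40y4
  subject to:
    y1 + y3 + 3y4 >= 4
    y2 + 3y3 + 4y4 >= 4
    y1, y2, y3, y4 >= 0

Solving the primal: x* = (7, 1.3333).
  primal value c^T x* = 33.3333.
Solving the dual: y* = (2.6667, 0, 1.3333, 0).
  dual value b^T y* = 33.3333.
Strong duality: c^T x* = b^T y*. Confirmed.

33.3333


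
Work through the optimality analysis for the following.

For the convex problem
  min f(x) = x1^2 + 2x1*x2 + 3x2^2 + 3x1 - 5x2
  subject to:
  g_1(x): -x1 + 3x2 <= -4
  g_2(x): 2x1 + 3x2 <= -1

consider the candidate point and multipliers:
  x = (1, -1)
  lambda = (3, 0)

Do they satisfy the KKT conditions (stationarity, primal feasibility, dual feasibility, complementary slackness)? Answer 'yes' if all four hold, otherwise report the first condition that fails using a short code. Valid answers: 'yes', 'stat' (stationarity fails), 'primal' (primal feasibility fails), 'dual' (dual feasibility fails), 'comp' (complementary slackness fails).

Gradient of f: grad f(x) = Q x + c = (3, -9)
Constraint values g_i(x) = a_i^T x - b_i:
  g_1((1, -1)) = 0
  g_2((1, -1)) = 0
Stationarity residual: grad f(x) + sum_i lambda_i a_i = (0, 0)
  -> stationarity OK
Primal feasibility (all g_i <= 0): OK
Dual feasibility (all lambda_i >= 0): OK
Complementary slackness (lambda_i * g_i(x) = 0 for all i): OK

Verdict: yes, KKT holds.

yes


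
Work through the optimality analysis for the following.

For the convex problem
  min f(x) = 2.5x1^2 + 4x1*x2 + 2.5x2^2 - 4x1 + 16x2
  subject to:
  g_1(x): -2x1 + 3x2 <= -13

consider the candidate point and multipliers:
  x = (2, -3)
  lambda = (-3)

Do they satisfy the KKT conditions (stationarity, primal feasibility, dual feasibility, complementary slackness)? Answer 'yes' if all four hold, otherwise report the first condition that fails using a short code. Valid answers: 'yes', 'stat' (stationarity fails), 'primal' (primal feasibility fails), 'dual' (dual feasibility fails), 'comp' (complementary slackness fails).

Gradient of f: grad f(x) = Q x + c = (-6, 9)
Constraint values g_i(x) = a_i^T x - b_i:
  g_1((2, -3)) = 0
Stationarity residual: grad f(x) + sum_i lambda_i a_i = (0, 0)
  -> stationarity OK
Primal feasibility (all g_i <= 0): OK
Dual feasibility (all lambda_i >= 0): FAILS
Complementary slackness (lambda_i * g_i(x) = 0 for all i): OK

Verdict: the first failing condition is dual_feasibility -> dual.

dual


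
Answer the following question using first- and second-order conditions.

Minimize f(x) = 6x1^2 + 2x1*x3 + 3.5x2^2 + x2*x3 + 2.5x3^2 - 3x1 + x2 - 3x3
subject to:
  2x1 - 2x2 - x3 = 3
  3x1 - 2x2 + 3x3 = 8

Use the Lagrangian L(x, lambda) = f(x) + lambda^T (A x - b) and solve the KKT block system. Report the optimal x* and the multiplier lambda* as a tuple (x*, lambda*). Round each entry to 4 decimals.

Form the Lagrangian:
  L(x, lambda) = (1/2) x^T Q x + c^T x + lambda^T (A x - b)
Stationarity (grad_x L = 0): Q x + c + A^T lambda = 0.
Primal feasibility: A x = b.

This gives the KKT block system:
  [ Q   A^T ] [ x     ]   [-c ]
  [ A    0  ] [ lambda ] = [ b ]

Solving the linear system:
  x*      = (0.7641, -1.2653, 1.059)
  lambda* = (-1.91, -1.4892)
  f(x*)   = 5.4546

x* = (0.7641, -1.2653, 1.059), lambda* = (-1.91, -1.4892)


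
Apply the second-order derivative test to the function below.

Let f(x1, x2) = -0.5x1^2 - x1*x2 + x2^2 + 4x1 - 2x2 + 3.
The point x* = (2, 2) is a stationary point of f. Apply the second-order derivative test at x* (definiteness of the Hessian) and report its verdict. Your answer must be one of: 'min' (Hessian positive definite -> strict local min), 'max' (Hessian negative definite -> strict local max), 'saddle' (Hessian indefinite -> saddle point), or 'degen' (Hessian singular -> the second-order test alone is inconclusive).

Compute the Hessian H = grad^2 f:
  H = [[-1, -1], [-1, 2]]
Verify stationarity: grad f(x*) = H x* + g = (0, 0).
Eigenvalues of H: -1.3028, 2.3028.
Eigenvalues have mixed signs, so H is indefinite -> x* is a saddle point.

saddle


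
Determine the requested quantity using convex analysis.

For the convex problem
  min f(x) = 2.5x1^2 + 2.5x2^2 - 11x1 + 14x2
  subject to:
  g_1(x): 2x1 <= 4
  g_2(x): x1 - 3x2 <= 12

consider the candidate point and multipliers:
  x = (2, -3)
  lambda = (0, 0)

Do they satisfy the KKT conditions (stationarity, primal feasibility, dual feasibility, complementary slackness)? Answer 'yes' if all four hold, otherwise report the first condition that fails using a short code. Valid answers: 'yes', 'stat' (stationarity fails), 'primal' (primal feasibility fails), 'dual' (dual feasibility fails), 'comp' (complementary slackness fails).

Gradient of f: grad f(x) = Q x + c = (-1, -1)
Constraint values g_i(x) = a_i^T x - b_i:
  g_1((2, -3)) = 0
  g_2((2, -3)) = -1
Stationarity residual: grad f(x) + sum_i lambda_i a_i = (-1, -1)
  -> stationarity FAILS
Primal feasibility (all g_i <= 0): OK
Dual feasibility (all lambda_i >= 0): OK
Complementary slackness (lambda_i * g_i(x) = 0 for all i): OK

Verdict: the first failing condition is stationarity -> stat.

stat


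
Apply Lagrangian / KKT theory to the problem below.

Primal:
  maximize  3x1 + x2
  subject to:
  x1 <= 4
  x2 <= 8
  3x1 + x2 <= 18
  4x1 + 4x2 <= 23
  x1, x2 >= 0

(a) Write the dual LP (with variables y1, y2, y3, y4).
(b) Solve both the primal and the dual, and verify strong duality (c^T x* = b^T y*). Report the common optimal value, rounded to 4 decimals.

The standard primal-dual pair for 'max c^T x s.t. A x <= b, x >= 0' is:
  Dual:  min b^T y  s.t.  A^T y >= c,  y >= 0.

So the dual LP is:
  minimize  4y1 + 8y2 + 18y3 + 23y4
  subject to:
    y1 + 3y3 + 4y4 >= 3
    y2 + y3 + 4y4 >= 1
    y1, y2, y3, y4 >= 0

Solving the primal: x* = (4, 1.75).
  primal value c^T x* = 13.75.
Solving the dual: y* = (2, 0, 0, 0.25).
  dual value b^T y* = 13.75.
Strong duality: c^T x* = b^T y*. Confirmed.

13.75


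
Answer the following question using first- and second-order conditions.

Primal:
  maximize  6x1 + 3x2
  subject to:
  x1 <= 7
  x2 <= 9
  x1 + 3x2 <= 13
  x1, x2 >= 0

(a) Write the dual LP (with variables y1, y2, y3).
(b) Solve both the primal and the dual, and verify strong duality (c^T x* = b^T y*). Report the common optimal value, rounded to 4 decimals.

The standard primal-dual pair for 'max c^T x s.t. A x <= b, x >= 0' is:
  Dual:  min b^T y  s.t.  A^T y >= c,  y >= 0.

So the dual LP is:
  minimize  7y1 + 9y2 + 13y3
  subject to:
    y1 + y3 >= 6
    y2 + 3y3 >= 3
    y1, y2, y3 >= 0

Solving the primal: x* = (7, 2).
  primal value c^T x* = 48.
Solving the dual: y* = (5, 0, 1).
  dual value b^T y* = 48.
Strong duality: c^T x* = b^T y*. Confirmed.

48


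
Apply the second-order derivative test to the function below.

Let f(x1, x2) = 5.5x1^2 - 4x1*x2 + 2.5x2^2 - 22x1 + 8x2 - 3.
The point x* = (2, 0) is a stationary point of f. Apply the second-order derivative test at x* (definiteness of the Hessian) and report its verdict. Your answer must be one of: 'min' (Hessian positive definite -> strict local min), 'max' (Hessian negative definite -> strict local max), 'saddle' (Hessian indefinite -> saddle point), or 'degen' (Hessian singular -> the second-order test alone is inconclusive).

Compute the Hessian H = grad^2 f:
  H = [[11, -4], [-4, 5]]
Verify stationarity: grad f(x*) = H x* + g = (0, 0).
Eigenvalues of H: 3, 13.
Both eigenvalues > 0, so H is positive definite -> x* is a strict local min.

min


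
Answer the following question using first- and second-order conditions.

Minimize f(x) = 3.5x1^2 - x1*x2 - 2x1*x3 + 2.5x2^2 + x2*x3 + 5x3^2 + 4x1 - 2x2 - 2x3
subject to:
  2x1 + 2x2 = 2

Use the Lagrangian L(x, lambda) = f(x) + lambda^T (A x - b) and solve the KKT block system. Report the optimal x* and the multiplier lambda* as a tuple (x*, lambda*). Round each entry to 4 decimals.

Form the Lagrangian:
  L(x, lambda) = (1/2) x^T Q x + c^T x + lambda^T (A x - b)
Stationarity (grad_x L = 0): Q x + c + A^T lambda = 0.
Primal feasibility: A x = b.

This gives the KKT block system:
  [ Q   A^T ] [ x     ]   [-c ]
  [ A    0  ] [ lambda ] = [ b ]

Solving the linear system:
  x*      = (0.0229, 0.9771, 0.1069)
  lambda* = (-1.4847)
  f(x*)   = 0.4466

x* = (0.0229, 0.9771, 0.1069), lambda* = (-1.4847)


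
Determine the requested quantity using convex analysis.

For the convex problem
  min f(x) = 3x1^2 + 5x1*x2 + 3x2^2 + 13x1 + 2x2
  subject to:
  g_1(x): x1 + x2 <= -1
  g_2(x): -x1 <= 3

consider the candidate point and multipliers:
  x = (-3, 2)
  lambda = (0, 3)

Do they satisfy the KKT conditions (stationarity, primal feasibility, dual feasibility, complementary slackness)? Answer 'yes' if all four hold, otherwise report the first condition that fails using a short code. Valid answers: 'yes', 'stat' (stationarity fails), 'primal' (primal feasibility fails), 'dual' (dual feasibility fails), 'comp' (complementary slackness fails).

Gradient of f: grad f(x) = Q x + c = (5, -1)
Constraint values g_i(x) = a_i^T x - b_i:
  g_1((-3, 2)) = 0
  g_2((-3, 2)) = 0
Stationarity residual: grad f(x) + sum_i lambda_i a_i = (2, -1)
  -> stationarity FAILS
Primal feasibility (all g_i <= 0): OK
Dual feasibility (all lambda_i >= 0): OK
Complementary slackness (lambda_i * g_i(x) = 0 for all i): OK

Verdict: the first failing condition is stationarity -> stat.

stat


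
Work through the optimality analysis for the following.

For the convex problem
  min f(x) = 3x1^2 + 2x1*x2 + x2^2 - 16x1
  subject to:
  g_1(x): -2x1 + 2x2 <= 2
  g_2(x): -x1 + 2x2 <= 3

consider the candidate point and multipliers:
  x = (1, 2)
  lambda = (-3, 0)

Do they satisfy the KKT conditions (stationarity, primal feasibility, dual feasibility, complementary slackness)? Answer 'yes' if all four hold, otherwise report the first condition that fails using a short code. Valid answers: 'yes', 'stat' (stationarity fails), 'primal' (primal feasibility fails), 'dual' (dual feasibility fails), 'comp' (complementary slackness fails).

Gradient of f: grad f(x) = Q x + c = (-6, 6)
Constraint values g_i(x) = a_i^T x - b_i:
  g_1((1, 2)) = 0
  g_2((1, 2)) = 0
Stationarity residual: grad f(x) + sum_i lambda_i a_i = (0, 0)
  -> stationarity OK
Primal feasibility (all g_i <= 0): OK
Dual feasibility (all lambda_i >= 0): FAILS
Complementary slackness (lambda_i * g_i(x) = 0 for all i): OK

Verdict: the first failing condition is dual_feasibility -> dual.

dual


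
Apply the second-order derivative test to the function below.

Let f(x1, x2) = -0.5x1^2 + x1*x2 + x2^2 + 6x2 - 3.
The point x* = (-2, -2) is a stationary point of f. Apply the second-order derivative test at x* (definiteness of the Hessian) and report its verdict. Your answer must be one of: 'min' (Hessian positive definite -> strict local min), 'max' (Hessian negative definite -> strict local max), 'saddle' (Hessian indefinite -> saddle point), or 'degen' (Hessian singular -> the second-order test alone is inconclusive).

Compute the Hessian H = grad^2 f:
  H = [[-1, 1], [1, 2]]
Verify stationarity: grad f(x*) = H x* + g = (0, 0).
Eigenvalues of H: -1.3028, 2.3028.
Eigenvalues have mixed signs, so H is indefinite -> x* is a saddle point.

saddle


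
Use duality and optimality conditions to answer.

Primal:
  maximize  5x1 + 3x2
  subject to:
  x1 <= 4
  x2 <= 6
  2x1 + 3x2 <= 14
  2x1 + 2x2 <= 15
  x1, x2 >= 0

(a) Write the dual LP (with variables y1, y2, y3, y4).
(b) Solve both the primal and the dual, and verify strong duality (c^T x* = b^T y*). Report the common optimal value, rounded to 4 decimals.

The standard primal-dual pair for 'max c^T x s.t. A x <= b, x >= 0' is:
  Dual:  min b^T y  s.t.  A^T y >= c,  y >= 0.

So the dual LP is:
  minimize  4y1 + 6y2 + 14y3 + 15y4
  subject to:
    y1 + 2y3 + 2y4 >= 5
    y2 + 3y3 + 2y4 >= 3
    y1, y2, y3, y4 >= 0

Solving the primal: x* = (4, 2).
  primal value c^T x* = 26.
Solving the dual: y* = (3, 0, 1, 0).
  dual value b^T y* = 26.
Strong duality: c^T x* = b^T y*. Confirmed.

26


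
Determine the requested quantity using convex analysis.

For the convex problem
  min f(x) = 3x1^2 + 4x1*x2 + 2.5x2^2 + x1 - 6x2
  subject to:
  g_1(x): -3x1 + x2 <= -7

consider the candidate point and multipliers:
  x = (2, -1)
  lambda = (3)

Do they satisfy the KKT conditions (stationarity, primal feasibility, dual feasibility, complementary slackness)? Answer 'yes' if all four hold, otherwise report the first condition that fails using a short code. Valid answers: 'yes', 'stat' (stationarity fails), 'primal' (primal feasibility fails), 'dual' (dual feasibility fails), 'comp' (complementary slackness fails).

Gradient of f: grad f(x) = Q x + c = (9, -3)
Constraint values g_i(x) = a_i^T x - b_i:
  g_1((2, -1)) = 0
Stationarity residual: grad f(x) + sum_i lambda_i a_i = (0, 0)
  -> stationarity OK
Primal feasibility (all g_i <= 0): OK
Dual feasibility (all lambda_i >= 0): OK
Complementary slackness (lambda_i * g_i(x) = 0 for all i): OK

Verdict: yes, KKT holds.

yes


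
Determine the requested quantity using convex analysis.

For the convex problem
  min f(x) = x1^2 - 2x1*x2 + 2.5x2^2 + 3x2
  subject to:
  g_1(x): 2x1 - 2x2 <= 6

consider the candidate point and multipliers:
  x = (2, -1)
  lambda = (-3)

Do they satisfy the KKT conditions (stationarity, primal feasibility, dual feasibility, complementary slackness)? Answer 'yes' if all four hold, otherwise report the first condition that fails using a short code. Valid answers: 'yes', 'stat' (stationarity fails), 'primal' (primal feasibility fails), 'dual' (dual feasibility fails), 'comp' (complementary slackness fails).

Gradient of f: grad f(x) = Q x + c = (6, -6)
Constraint values g_i(x) = a_i^T x - b_i:
  g_1((2, -1)) = 0
Stationarity residual: grad f(x) + sum_i lambda_i a_i = (0, 0)
  -> stationarity OK
Primal feasibility (all g_i <= 0): OK
Dual feasibility (all lambda_i >= 0): FAILS
Complementary slackness (lambda_i * g_i(x) = 0 for all i): OK

Verdict: the first failing condition is dual_feasibility -> dual.

dual


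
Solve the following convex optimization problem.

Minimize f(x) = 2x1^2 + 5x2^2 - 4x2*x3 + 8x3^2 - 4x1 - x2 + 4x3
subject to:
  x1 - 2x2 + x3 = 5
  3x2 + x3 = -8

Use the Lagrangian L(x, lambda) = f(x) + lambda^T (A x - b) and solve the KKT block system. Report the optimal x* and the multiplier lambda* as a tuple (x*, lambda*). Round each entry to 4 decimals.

Form the Lagrangian:
  L(x, lambda) = (1/2) x^T Q x + c^T x + lambda^T (A x - b)
Stationarity (grad_x L = 0): Q x + c + A^T lambda = 0.
Primal feasibility: A x = b.

This gives the KKT block system:
  [ Q   A^T ] [ x     ]   [-c ]
  [ A    0  ] [ lambda ] = [ b ]

Solving the linear system:
  x*      = (1.4353, -2.3129, -1.0612)
  lambda* = (-1.741, 5.4676)
  f(x*)   = 22.3867

x* = (1.4353, -2.3129, -1.0612), lambda* = (-1.741, 5.4676)


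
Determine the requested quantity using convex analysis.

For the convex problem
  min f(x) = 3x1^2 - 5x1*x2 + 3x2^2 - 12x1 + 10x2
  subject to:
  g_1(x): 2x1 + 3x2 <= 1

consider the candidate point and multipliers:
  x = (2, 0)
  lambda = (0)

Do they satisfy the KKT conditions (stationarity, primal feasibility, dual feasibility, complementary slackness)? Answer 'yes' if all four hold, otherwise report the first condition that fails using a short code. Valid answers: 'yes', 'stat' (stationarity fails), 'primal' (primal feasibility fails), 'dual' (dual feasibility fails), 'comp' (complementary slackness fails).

Gradient of f: grad f(x) = Q x + c = (0, 0)
Constraint values g_i(x) = a_i^T x - b_i:
  g_1((2, 0)) = 3
Stationarity residual: grad f(x) + sum_i lambda_i a_i = (0, 0)
  -> stationarity OK
Primal feasibility (all g_i <= 0): FAILS
Dual feasibility (all lambda_i >= 0): OK
Complementary slackness (lambda_i * g_i(x) = 0 for all i): OK

Verdict: the first failing condition is primal_feasibility -> primal.

primal


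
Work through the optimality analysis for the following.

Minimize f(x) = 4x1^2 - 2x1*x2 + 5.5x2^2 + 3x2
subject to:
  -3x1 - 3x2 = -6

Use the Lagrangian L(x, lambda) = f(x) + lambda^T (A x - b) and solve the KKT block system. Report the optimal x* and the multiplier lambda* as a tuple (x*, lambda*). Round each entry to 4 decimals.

Form the Lagrangian:
  L(x, lambda) = (1/2) x^T Q x + c^T x + lambda^T (A x - b)
Stationarity (grad_x L = 0): Q x + c + A^T lambda = 0.
Primal feasibility: A x = b.

This gives the KKT block system:
  [ Q   A^T ] [ x     ]   [-c ]
  [ A    0  ] [ lambda ] = [ b ]

Solving the linear system:
  x*      = (1.2609, 0.7391)
  lambda* = (2.8696)
  f(x*)   = 9.7174

x* = (1.2609, 0.7391), lambda* = (2.8696)


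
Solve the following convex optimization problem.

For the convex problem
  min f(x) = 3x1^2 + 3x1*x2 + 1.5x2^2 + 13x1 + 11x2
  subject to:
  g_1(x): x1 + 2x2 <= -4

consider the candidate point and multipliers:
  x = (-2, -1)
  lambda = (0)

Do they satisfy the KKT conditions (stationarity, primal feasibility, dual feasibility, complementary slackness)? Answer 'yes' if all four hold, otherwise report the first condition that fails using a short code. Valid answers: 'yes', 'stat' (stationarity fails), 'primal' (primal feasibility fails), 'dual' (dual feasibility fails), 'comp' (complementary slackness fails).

Gradient of f: grad f(x) = Q x + c = (-2, 2)
Constraint values g_i(x) = a_i^T x - b_i:
  g_1((-2, -1)) = 0
Stationarity residual: grad f(x) + sum_i lambda_i a_i = (-2, 2)
  -> stationarity FAILS
Primal feasibility (all g_i <= 0): OK
Dual feasibility (all lambda_i >= 0): OK
Complementary slackness (lambda_i * g_i(x) = 0 for all i): OK

Verdict: the first failing condition is stationarity -> stat.

stat


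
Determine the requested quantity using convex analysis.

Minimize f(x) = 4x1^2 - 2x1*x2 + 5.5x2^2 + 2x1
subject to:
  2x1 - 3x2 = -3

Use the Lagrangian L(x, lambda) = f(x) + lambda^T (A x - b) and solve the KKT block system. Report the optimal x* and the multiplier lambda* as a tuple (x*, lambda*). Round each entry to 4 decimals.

Form the Lagrangian:
  L(x, lambda) = (1/2) x^T Q x + c^T x + lambda^T (A x - b)
Stationarity (grad_x L = 0): Q x + c + A^T lambda = 0.
Primal feasibility: A x = b.

This gives the KKT block system:
  [ Q   A^T ] [ x     ]   [-c ]
  [ A    0  ] [ lambda ] = [ b ]

Solving the linear system:
  x*      = (-0.7174, 0.5217)
  lambda* = (2.3913)
  f(x*)   = 2.8696

x* = (-0.7174, 0.5217), lambda* = (2.3913)


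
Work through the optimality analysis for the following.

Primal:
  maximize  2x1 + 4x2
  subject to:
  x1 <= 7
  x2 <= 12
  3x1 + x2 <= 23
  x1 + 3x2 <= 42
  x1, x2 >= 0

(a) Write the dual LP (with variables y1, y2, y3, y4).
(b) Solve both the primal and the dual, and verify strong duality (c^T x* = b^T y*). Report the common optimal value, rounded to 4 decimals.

The standard primal-dual pair for 'max c^T x s.t. A x <= b, x >= 0' is:
  Dual:  min b^T y  s.t.  A^T y >= c,  y >= 0.

So the dual LP is:
  minimize  7y1 + 12y2 + 23y3 + 42y4
  subject to:
    y1 + 3y3 + y4 >= 2
    y2 + y3 + 3y4 >= 4
    y1, y2, y3, y4 >= 0

Solving the primal: x* = (3.6667, 12).
  primal value c^T x* = 55.3333.
Solving the dual: y* = (0, 3.3333, 0.6667, 0).
  dual value b^T y* = 55.3333.
Strong duality: c^T x* = b^T y*. Confirmed.

55.3333


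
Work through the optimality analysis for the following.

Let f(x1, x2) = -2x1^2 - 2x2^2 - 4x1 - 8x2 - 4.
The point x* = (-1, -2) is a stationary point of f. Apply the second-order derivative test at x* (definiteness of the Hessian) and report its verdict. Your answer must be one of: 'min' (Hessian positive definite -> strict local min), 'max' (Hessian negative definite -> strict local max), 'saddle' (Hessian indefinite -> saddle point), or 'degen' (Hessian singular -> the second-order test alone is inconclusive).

Compute the Hessian H = grad^2 f:
  H = [[-4, 0], [0, -4]]
Verify stationarity: grad f(x*) = H x* + g = (0, 0).
Eigenvalues of H: -4, -4.
Both eigenvalues < 0, so H is negative definite -> x* is a strict local max.

max


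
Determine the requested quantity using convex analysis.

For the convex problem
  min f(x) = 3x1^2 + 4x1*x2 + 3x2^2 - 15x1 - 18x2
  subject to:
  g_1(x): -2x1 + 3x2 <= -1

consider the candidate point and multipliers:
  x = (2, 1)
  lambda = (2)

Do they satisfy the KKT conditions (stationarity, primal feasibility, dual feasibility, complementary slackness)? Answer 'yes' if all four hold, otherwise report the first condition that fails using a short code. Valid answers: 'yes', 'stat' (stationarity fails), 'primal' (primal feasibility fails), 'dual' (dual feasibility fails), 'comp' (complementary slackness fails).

Gradient of f: grad f(x) = Q x + c = (1, -4)
Constraint values g_i(x) = a_i^T x - b_i:
  g_1((2, 1)) = 0
Stationarity residual: grad f(x) + sum_i lambda_i a_i = (-3, 2)
  -> stationarity FAILS
Primal feasibility (all g_i <= 0): OK
Dual feasibility (all lambda_i >= 0): OK
Complementary slackness (lambda_i * g_i(x) = 0 for all i): OK

Verdict: the first failing condition is stationarity -> stat.

stat


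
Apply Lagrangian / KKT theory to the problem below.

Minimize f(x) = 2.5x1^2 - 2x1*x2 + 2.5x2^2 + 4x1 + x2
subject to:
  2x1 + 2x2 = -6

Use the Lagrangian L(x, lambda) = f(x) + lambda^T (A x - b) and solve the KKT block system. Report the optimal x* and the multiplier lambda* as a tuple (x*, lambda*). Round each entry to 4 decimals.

Form the Lagrangian:
  L(x, lambda) = (1/2) x^T Q x + c^T x + lambda^T (A x - b)
Stationarity (grad_x L = 0): Q x + c + A^T lambda = 0.
Primal feasibility: A x = b.

This gives the KKT block system:
  [ Q   A^T ] [ x     ]   [-c ]
  [ A    0  ] [ lambda ] = [ b ]

Solving the linear system:
  x*      = (-1.7143, -1.2857)
  lambda* = (1)
  f(x*)   = -1.0714

x* = (-1.7143, -1.2857), lambda* = (1)


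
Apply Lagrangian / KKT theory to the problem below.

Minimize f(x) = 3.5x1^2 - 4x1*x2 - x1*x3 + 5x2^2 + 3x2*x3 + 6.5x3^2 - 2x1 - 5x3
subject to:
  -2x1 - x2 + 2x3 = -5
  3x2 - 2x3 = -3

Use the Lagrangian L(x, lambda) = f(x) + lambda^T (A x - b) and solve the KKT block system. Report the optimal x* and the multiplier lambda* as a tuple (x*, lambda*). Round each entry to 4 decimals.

Form the Lagrangian:
  L(x, lambda) = (1/2) x^T Q x + c^T x + lambda^T (A x - b)
Stationarity (grad_x L = 0): Q x + c + A^T lambda = 0.
Primal feasibility: A x = b.

This gives the KKT block system:
  [ Q   A^T ] [ x     ]   [-c ]
  [ A    0  ] [ lambda ] = [ b ]

Solving the linear system:
  x*      = (3.3503, -0.6497, 0.5254)
  lambda* = (11.7627, 10.0282)
  f(x*)   = 39.7853

x* = (3.3503, -0.6497, 0.5254), lambda* = (11.7627, 10.0282)


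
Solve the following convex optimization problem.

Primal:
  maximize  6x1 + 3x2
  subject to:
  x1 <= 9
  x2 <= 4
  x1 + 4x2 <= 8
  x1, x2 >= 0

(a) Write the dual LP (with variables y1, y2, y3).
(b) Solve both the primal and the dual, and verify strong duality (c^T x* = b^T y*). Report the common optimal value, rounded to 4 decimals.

The standard primal-dual pair for 'max c^T x s.t. A x <= b, x >= 0' is:
  Dual:  min b^T y  s.t.  A^T y >= c,  y >= 0.

So the dual LP is:
  minimize  9y1 + 4y2 + 8y3
  subject to:
    y1 + y3 >= 6
    y2 + 4y3 >= 3
    y1, y2, y3 >= 0

Solving the primal: x* = (8, 0).
  primal value c^T x* = 48.
Solving the dual: y* = (0, 0, 6).
  dual value b^T y* = 48.
Strong duality: c^T x* = b^T y*. Confirmed.

48


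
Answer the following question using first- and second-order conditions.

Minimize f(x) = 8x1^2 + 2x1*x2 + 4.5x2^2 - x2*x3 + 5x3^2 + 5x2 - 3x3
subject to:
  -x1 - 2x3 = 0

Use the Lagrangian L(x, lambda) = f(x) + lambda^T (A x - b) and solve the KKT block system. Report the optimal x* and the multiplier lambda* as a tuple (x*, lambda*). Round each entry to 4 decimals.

Form the Lagrangian:
  L(x, lambda) = (1/2) x^T Q x + c^T x + lambda^T (A x - b)
Stationarity (grad_x L = 0): Q x + c + A^T lambda = 0.
Primal feasibility: A x = b.

This gives the KKT block system:
  [ Q   A^T ] [ x     ]   [-c ]
  [ A    0  ] [ lambda ] = [ b ]

Solving the linear system:
  x*      = (-0.0062, -0.5538, 0.0031)
  lambda* = (-1.2075)
  f(x*)   = -1.3892

x* = (-0.0062, -0.5538, 0.0031), lambda* = (-1.2075)


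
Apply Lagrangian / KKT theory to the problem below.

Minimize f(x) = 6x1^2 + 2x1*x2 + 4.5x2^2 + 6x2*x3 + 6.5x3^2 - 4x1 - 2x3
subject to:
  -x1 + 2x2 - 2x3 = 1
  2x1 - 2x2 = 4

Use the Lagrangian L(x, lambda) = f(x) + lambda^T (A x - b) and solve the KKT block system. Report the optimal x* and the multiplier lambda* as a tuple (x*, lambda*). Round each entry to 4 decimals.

Form the Lagrangian:
  L(x, lambda) = (1/2) x^T Q x + c^T x + lambda^T (A x - b)
Stationarity (grad_x L = 0): Q x + c + A^T lambda = 0.
Primal feasibility: A x = b.

This gives the KKT block system:
  [ Q   A^T ] [ x     ]   [-c ]
  [ A    0  ] [ lambda ] = [ b ]

Solving the linear system:
  x*      = (1.8759, -0.1241, -1.562)
  lambda* = (-11.5255, -14.8942)
  f(x*)   = 33.3613

x* = (1.8759, -0.1241, -1.562), lambda* = (-11.5255, -14.8942)


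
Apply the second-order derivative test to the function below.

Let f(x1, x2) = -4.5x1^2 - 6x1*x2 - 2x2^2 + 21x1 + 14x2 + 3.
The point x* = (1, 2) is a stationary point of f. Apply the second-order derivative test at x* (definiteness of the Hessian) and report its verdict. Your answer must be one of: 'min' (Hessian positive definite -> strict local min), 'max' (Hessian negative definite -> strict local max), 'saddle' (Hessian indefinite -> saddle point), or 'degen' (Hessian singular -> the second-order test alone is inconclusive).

Compute the Hessian H = grad^2 f:
  H = [[-9, -6], [-6, -4]]
Verify stationarity: grad f(x*) = H x* + g = (0, 0).
Eigenvalues of H: -13, 0.
H has a zero eigenvalue (singular; negative semidefinite but not definite), so H is neither positive definite, negative definite, nor indefinite. The second-order test alone is inconclusive -> degen.
(Indeed, f is constant along the null direction of H through x*, so x* is not a strict local extremum.)

degen


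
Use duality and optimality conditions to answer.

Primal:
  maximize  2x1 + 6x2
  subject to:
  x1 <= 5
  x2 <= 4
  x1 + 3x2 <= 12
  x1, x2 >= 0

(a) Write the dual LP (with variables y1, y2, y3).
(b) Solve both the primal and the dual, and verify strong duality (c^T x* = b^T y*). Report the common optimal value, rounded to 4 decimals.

The standard primal-dual pair for 'max c^T x s.t. A x <= b, x >= 0' is:
  Dual:  min b^T y  s.t.  A^T y >= c,  y >= 0.

So the dual LP is:
  minimize  5y1 + 4y2 + 12y3
  subject to:
    y1 + y3 >= 2
    y2 + 3y3 >= 6
    y1, y2, y3 >= 0

Solving the primal: x* = (0, 4).
  primal value c^T x* = 24.
Solving the dual: y* = (0, 0, 2).
  dual value b^T y* = 24.
Strong duality: c^T x* = b^T y*. Confirmed.

24


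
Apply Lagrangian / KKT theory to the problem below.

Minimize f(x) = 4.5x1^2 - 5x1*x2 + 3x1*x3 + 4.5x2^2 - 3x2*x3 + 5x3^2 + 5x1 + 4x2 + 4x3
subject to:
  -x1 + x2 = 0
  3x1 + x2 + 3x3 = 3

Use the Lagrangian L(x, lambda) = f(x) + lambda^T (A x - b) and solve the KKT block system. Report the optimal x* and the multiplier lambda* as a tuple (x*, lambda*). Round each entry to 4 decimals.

Form the Lagrangian:
  L(x, lambda) = (1/2) x^T Q x + c^T x + lambda^T (A x - b)
Stationarity (grad_x L = 0): Q x + c + A^T lambda = 0.
Primal feasibility: A x = b.

This gives the KKT block system:
  [ Q   A^T ] [ x     ]   [-c ]
  [ A    0  ] [ lambda ] = [ b ]

Solving the linear system:
  x*      = (0.375, 0.375, 0.5)
  lambda* = (-1, -3)
  f(x*)   = 7.1875

x* = (0.375, 0.375, 0.5), lambda* = (-1, -3)


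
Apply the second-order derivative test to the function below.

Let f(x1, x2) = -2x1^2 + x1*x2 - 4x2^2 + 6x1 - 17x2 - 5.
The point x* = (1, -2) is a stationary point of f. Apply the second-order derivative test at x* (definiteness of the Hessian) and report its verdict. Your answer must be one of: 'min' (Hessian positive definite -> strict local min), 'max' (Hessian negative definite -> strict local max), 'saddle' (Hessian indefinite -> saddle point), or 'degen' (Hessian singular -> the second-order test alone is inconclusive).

Compute the Hessian H = grad^2 f:
  H = [[-4, 1], [1, -8]]
Verify stationarity: grad f(x*) = H x* + g = (0, 0).
Eigenvalues of H: -8.2361, -3.7639.
Both eigenvalues < 0, so H is negative definite -> x* is a strict local max.

max


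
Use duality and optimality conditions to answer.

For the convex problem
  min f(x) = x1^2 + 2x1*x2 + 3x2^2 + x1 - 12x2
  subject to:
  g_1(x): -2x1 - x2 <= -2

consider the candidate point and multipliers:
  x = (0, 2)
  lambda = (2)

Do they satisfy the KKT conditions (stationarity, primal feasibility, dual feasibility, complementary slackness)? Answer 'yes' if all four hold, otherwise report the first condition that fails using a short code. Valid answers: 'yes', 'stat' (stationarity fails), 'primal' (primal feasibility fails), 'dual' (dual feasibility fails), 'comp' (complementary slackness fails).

Gradient of f: grad f(x) = Q x + c = (5, 0)
Constraint values g_i(x) = a_i^T x - b_i:
  g_1((0, 2)) = 0
Stationarity residual: grad f(x) + sum_i lambda_i a_i = (1, -2)
  -> stationarity FAILS
Primal feasibility (all g_i <= 0): OK
Dual feasibility (all lambda_i >= 0): OK
Complementary slackness (lambda_i * g_i(x) = 0 for all i): OK

Verdict: the first failing condition is stationarity -> stat.

stat


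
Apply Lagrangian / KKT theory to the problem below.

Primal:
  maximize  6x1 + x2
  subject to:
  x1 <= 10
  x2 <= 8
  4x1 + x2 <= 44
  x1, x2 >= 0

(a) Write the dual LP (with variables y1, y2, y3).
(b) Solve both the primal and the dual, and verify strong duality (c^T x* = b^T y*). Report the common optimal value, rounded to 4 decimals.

The standard primal-dual pair for 'max c^T x s.t. A x <= b, x >= 0' is:
  Dual:  min b^T y  s.t.  A^T y >= c,  y >= 0.

So the dual LP is:
  minimize  10y1 + 8y2 + 44y3
  subject to:
    y1 + 4y3 >= 6
    y2 + y3 >= 1
    y1, y2, y3 >= 0

Solving the primal: x* = (10, 4).
  primal value c^T x* = 64.
Solving the dual: y* = (2, 0, 1).
  dual value b^T y* = 64.
Strong duality: c^T x* = b^T y*. Confirmed.

64


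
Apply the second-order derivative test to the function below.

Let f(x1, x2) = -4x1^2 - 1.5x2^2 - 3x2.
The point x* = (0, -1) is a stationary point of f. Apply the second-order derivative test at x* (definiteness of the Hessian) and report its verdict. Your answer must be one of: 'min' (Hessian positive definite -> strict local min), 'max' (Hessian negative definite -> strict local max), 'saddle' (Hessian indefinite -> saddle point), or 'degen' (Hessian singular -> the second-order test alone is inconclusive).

Compute the Hessian H = grad^2 f:
  H = [[-8, 0], [0, -3]]
Verify stationarity: grad f(x*) = H x* + g = (0, 0).
Eigenvalues of H: -8, -3.
Both eigenvalues < 0, so H is negative definite -> x* is a strict local max.

max


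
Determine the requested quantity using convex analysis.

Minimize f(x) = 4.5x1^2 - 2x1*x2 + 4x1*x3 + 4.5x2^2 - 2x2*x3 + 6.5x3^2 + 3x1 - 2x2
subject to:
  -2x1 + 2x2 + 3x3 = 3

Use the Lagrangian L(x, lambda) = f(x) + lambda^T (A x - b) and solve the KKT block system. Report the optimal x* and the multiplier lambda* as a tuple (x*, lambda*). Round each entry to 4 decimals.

Form the Lagrangian:
  L(x, lambda) = (1/2) x^T Q x + c^T x + lambda^T (A x - b)
Stationarity (grad_x L = 0): Q x + c + A^T lambda = 0.
Primal feasibility: A x = b.

This gives the KKT block system:
  [ Q   A^T ] [ x     ]   [-c ]
  [ A    0  ] [ lambda ] = [ b ]

Solving the linear system:
  x*      = (-0.5851, 0.3311, 0.3892)
  lambda* = (-0.6857)
  f(x*)   = -0.1802

x* = (-0.5851, 0.3311, 0.3892), lambda* = (-0.6857)


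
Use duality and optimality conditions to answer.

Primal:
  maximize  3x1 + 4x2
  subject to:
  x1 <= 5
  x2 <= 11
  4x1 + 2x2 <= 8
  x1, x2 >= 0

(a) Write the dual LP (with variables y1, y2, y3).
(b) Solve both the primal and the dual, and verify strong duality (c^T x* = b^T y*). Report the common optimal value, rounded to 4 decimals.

The standard primal-dual pair for 'max c^T x s.t. A x <= b, x >= 0' is:
  Dual:  min b^T y  s.t.  A^T y >= c,  y >= 0.

So the dual LP is:
  minimize  5y1 + 11y2 + 8y3
  subject to:
    y1 + 4y3 >= 3
    y2 + 2y3 >= 4
    y1, y2, y3 >= 0

Solving the primal: x* = (0, 4).
  primal value c^T x* = 16.
Solving the dual: y* = (0, 0, 2).
  dual value b^T y* = 16.
Strong duality: c^T x* = b^T y*. Confirmed.

16


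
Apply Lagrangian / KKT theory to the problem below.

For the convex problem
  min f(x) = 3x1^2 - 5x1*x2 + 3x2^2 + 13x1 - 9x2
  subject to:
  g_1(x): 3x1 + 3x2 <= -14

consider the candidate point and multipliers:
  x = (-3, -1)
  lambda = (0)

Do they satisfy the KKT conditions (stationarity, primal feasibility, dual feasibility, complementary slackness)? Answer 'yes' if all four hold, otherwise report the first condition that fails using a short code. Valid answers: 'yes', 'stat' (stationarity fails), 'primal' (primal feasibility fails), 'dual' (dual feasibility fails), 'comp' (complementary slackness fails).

Gradient of f: grad f(x) = Q x + c = (0, 0)
Constraint values g_i(x) = a_i^T x - b_i:
  g_1((-3, -1)) = 2
Stationarity residual: grad f(x) + sum_i lambda_i a_i = (0, 0)
  -> stationarity OK
Primal feasibility (all g_i <= 0): FAILS
Dual feasibility (all lambda_i >= 0): OK
Complementary slackness (lambda_i * g_i(x) = 0 for all i): OK

Verdict: the first failing condition is primal_feasibility -> primal.

primal


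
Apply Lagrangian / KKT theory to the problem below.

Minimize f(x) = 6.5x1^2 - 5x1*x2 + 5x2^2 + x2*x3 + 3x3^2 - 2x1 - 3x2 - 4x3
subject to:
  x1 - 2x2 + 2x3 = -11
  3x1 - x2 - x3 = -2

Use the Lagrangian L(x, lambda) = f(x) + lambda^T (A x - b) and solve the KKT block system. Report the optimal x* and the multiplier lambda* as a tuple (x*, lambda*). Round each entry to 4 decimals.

Form the Lagrangian:
  L(x, lambda) = (1/2) x^T Q x + c^T x + lambda^T (A x - b)
Stationarity (grad_x L = 0): Q x + c + A^T lambda = 0.
Primal feasibility: A x = b.

This gives the KKT block system:
  [ Q   A^T ] [ x     ]   [-c ]
  [ A    0  ] [ lambda ] = [ b ]

Solving the linear system:
  x*      = (-0.5799, 2.7351, -2.4749)
  lambda* = (10.2226, 4.3307)
  f(x*)   = 61.982

x* = (-0.5799, 2.7351, -2.4749), lambda* = (10.2226, 4.3307)
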